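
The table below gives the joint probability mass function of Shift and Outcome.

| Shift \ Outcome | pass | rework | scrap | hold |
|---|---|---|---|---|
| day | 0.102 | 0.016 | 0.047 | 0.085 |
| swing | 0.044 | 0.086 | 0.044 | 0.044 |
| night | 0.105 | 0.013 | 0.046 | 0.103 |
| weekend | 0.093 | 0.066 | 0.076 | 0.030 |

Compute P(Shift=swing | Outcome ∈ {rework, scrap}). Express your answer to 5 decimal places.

P(Outcome=rework) = 0.016 + 0.086 + 0.013 + 0.066 = 0.181.
P(Outcome=scrap) = 0.047 + 0.044 + 0.046 + 0.076 = 0.213.
P(Outcome ∈ {rework, scrap}) = 0.181 + 0.213 = 0.394; P(Shift=swing, Outcome ∈ {rework, scrap}) = 0.086 + 0.044 = 0.130.
P(Shift=swing | Outcome ∈ {rework, scrap}) = 0.130/0.394 = 0.32995.

0.32995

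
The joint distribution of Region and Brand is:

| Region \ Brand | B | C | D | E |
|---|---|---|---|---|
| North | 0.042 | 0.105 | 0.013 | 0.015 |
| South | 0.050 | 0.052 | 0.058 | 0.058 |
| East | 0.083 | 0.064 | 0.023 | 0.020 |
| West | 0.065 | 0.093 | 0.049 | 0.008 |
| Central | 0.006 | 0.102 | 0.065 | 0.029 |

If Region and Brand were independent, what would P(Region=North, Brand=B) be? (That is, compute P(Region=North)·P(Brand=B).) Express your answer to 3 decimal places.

0.043

P(Region=North) = 0.042 + 0.105 + 0.013 + 0.015 = 0.175.
P(Brand=B) = 0.042 + 0.050 + 0.083 + 0.065 + 0.006 = 0.246.
Product: 0.175 × 0.246 = 0.043.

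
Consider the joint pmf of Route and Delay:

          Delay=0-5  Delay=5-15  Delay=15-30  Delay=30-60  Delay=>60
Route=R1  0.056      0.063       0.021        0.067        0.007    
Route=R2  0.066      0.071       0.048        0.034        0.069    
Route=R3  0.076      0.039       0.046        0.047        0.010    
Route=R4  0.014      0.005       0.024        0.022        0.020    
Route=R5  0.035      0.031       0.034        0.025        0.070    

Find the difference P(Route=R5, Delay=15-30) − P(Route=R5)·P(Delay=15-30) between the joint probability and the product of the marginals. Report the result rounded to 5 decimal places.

0.00027

P(Route=R5) = 0.035 + 0.031 + 0.034 + 0.025 + 0.070 = 0.195.
P(Delay=15-30) = 0.021 + 0.048 + 0.046 + 0.024 + 0.034 = 0.173.
P(Route=R5, Delay=15-30) − P(Route=R5)P(Delay=15-30) = 0.034 − 0.195×0.173 = 0.00027.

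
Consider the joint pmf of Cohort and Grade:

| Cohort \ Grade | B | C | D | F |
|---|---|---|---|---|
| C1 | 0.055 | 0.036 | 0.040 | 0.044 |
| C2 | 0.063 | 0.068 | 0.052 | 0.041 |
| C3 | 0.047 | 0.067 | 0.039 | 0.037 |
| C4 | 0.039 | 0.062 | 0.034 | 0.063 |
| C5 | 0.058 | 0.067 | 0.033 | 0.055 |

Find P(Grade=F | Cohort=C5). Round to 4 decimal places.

P(Cohort=C5) = 0.058 + 0.067 + 0.033 + 0.055 = 0.213.
P(Grade=F | Cohort=C5) = 0.055/0.213 = 0.2582.

0.2582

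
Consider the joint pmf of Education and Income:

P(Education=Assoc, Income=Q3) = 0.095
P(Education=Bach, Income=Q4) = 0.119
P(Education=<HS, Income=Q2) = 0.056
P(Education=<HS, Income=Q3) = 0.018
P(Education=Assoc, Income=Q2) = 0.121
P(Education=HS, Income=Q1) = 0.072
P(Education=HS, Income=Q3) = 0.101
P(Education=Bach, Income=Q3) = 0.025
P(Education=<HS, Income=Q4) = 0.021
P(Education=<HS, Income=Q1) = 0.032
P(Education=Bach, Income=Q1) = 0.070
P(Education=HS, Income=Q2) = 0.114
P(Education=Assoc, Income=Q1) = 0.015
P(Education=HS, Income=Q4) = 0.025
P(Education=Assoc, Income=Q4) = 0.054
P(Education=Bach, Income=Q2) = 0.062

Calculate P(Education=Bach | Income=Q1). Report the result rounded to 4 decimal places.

P(Income=Q1) = 0.032 + 0.072 + 0.015 + 0.070 = 0.189.
P(Education=Bach | Income=Q1) = 0.070/0.189 = 0.3704.

0.3704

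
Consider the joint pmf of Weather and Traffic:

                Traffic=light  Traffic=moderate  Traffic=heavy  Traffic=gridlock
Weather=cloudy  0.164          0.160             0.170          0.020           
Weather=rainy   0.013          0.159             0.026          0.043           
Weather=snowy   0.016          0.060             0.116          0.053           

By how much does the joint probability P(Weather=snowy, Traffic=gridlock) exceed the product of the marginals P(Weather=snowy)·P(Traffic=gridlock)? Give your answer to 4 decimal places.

P(Weather=snowy) = 0.016 + 0.060 + 0.116 + 0.053 = 0.245.
P(Traffic=gridlock) = 0.020 + 0.043 + 0.053 = 0.116.
P(Weather=snowy, Traffic=gridlock) − P(Weather=snowy)P(Traffic=gridlock) = 0.053 − 0.245×0.116 = 0.0246.

0.0246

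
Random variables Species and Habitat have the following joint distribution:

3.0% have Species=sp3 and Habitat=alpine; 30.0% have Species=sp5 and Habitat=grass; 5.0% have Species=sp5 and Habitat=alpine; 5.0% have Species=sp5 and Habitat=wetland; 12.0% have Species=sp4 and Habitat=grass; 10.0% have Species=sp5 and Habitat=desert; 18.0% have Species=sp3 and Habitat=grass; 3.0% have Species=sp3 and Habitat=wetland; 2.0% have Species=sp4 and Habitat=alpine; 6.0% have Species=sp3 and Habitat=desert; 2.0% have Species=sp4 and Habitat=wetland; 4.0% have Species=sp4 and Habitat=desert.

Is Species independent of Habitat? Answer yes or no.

yes

Every cell satisfies P(Species,Habitat) = P(Species)·P(Habitat). For instance P(Species=sp4) = 0.200, P(Habitat=desert) = 0.200, and 0.200×0.200 = 0.040 matches the joint entry. So Species and Habitat are independent.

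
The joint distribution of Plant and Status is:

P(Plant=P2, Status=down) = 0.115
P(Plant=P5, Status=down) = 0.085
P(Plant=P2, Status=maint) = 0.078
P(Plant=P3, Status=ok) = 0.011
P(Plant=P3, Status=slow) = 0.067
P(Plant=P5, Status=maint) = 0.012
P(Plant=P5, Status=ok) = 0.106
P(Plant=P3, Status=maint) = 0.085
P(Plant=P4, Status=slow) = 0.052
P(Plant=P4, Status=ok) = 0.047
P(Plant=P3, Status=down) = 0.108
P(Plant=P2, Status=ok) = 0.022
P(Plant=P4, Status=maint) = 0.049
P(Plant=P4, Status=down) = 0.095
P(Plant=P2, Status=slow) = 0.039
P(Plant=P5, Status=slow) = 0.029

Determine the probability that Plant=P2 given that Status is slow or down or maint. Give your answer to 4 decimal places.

P(Status=slow) = 0.039 + 0.067 + 0.052 + 0.029 = 0.187.
P(Status=down) = 0.115 + 0.108 + 0.095 + 0.085 = 0.403.
P(Status=maint) = 0.078 + 0.085 + 0.049 + 0.012 = 0.224.
P(Status ∈ {slow, down, maint}) = 0.187 + 0.403 + 0.224 = 0.814; P(Plant=P2, Status ∈ {slow, down, maint}) = 0.039 + 0.115 + 0.078 = 0.232.
P(Plant=P2 | Status ∈ {slow, down, maint}) = 0.232/0.814 = 0.2850.

0.2850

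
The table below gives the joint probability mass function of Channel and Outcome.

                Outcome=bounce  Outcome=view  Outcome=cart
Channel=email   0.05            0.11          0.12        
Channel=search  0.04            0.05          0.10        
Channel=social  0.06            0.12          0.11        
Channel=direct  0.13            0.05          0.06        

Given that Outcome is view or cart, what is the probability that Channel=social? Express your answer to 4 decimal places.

0.3194

P(Outcome=view) = 0.11 + 0.05 + 0.12 + 0.05 = 0.33.
P(Outcome=cart) = 0.12 + 0.10 + 0.11 + 0.06 = 0.39.
P(Outcome ∈ {view, cart}) = 0.33 + 0.39 = 0.72; P(Channel=social, Outcome ∈ {view, cart}) = 0.12 + 0.11 = 0.23.
P(Channel=social | Outcome ∈ {view, cart}) = 0.23/0.72 = 0.3194.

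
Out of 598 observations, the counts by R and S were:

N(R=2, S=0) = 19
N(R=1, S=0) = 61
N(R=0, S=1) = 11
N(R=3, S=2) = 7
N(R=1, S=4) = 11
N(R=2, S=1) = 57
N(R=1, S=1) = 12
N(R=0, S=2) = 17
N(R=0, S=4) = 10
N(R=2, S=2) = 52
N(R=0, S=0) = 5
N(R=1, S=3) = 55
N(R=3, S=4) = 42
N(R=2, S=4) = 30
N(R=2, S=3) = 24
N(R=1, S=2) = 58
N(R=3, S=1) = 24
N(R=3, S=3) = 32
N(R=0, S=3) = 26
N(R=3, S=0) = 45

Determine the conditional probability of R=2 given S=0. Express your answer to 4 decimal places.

Total with S=0: 5 + 61 + 19 + 45 = 130.
P(R=2 | S=0) = 19/130 = 0.1462.

0.1462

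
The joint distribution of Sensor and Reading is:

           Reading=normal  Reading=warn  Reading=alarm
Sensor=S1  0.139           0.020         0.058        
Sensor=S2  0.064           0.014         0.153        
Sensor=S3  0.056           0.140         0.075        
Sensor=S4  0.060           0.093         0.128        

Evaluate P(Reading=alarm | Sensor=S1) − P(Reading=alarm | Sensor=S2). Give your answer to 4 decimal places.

-0.3951

P(Sensor=S1) = 0.139 + 0.020 + 0.058 = 0.217; P(Reading=alarm | Sensor=S1) = 0.058/0.217 = 0.26728.
P(Sensor=S2) = 0.064 + 0.014 + 0.153 = 0.231; P(Reading=alarm | Sensor=S2) = 0.153/0.231 = 0.66234.
Difference = -0.3951.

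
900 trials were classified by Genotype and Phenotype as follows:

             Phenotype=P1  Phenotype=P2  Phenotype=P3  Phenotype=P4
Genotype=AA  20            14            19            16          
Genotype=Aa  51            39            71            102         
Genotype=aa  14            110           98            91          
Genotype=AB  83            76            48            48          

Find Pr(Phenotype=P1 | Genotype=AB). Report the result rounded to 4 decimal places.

Total with Genotype=AB: 83 + 76 + 48 + 48 = 255.
P(Phenotype=P1 | Genotype=AB) = 83/255 = 0.3255.

0.3255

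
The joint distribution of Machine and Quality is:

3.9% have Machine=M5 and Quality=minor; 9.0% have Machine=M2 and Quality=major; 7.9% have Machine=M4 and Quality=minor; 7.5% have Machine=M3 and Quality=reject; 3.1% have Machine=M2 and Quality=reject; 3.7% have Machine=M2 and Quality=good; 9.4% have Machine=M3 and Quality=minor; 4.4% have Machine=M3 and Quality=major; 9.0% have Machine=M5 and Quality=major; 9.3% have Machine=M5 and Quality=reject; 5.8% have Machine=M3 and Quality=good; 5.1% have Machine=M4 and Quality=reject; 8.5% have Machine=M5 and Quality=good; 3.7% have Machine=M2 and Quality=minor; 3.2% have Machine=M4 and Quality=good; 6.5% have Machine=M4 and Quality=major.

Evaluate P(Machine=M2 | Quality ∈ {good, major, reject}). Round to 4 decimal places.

P(Quality=good) = 0.037 + 0.058 + 0.032 + 0.085 = 0.212.
P(Quality=major) = 0.090 + 0.044 + 0.065 + 0.090 = 0.289.
P(Quality=reject) = 0.031 + 0.075 + 0.051 + 0.093 = 0.250.
P(Quality ∈ {good, major, reject}) = 0.212 + 0.289 + 0.250 = 0.751; P(Machine=M2, Quality ∈ {good, major, reject}) = 0.037 + 0.090 + 0.031 = 0.158.
P(Machine=M2 | Quality ∈ {good, major, reject}) = 0.158/0.751 = 0.2104.

0.2104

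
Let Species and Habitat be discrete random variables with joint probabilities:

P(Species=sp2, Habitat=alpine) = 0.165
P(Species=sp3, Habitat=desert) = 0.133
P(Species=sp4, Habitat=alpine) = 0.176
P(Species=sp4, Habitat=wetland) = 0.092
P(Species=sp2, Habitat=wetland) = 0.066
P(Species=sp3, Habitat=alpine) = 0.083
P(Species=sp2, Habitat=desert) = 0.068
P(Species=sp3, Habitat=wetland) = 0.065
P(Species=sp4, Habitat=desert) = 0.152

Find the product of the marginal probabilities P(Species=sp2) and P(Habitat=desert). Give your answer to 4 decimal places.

0.1055

P(Species=sp2) = 0.066 + 0.068 + 0.165 = 0.299.
P(Habitat=desert) = 0.068 + 0.133 + 0.152 = 0.353.
Product: 0.299 × 0.353 = 0.1055.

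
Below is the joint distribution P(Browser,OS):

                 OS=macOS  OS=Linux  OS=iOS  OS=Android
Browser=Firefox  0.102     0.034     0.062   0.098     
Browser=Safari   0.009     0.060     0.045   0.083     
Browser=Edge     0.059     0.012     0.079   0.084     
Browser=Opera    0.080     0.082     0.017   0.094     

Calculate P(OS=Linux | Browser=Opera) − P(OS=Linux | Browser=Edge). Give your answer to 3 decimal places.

0.249

P(Browser=Opera) = 0.080 + 0.082 + 0.017 + 0.094 = 0.273; P(OS=Linux | Browser=Opera) = 0.082/0.273 = 0.3004.
P(Browser=Edge) = 0.059 + 0.012 + 0.079 + 0.084 = 0.234; P(OS=Linux | Browser=Edge) = 0.012/0.234 = 0.0513.
Difference = 0.249.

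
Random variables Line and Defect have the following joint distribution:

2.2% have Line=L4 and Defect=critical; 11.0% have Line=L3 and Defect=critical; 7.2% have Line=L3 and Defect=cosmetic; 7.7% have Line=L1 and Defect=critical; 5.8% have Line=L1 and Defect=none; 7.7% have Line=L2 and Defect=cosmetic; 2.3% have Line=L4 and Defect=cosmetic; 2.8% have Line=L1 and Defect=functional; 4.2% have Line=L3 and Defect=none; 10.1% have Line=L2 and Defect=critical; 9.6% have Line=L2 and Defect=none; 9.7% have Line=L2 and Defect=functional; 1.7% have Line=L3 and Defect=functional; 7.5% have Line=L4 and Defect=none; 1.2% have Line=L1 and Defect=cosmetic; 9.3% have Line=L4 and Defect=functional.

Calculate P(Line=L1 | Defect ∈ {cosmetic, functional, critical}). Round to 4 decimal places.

P(Defect=cosmetic) = 0.012 + 0.077 + 0.072 + 0.023 = 0.184.
P(Defect=functional) = 0.028 + 0.097 + 0.017 + 0.093 = 0.235.
P(Defect=critical) = 0.077 + 0.101 + 0.110 + 0.022 = 0.310.
P(Defect ∈ {cosmetic, functional, critical}) = 0.184 + 0.235 + 0.310 = 0.729; P(Line=L1, Defect ∈ {cosmetic, functional, critical}) = 0.012 + 0.028 + 0.077 = 0.117.
P(Line=L1 | Defect ∈ {cosmetic, functional, critical}) = 0.117/0.729 = 0.1605.

0.1605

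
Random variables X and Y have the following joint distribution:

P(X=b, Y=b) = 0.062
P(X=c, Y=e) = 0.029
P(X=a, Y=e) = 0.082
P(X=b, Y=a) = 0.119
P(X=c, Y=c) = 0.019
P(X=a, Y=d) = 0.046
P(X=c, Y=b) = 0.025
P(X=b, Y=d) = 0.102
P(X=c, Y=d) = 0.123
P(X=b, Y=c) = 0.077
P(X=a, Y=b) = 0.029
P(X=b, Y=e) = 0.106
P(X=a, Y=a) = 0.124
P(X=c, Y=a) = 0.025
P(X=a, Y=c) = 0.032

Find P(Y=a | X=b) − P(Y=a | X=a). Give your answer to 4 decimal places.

-0.1408

P(X=b) = 0.119 + 0.062 + 0.077 + 0.102 + 0.106 = 0.466; P(Y=a | X=b) = 0.119/0.466 = 0.25536.
P(X=a) = 0.124 + 0.029 + 0.032 + 0.046 + 0.082 = 0.313; P(Y=a | X=a) = 0.124/0.313 = 0.39617.
Difference = -0.1408.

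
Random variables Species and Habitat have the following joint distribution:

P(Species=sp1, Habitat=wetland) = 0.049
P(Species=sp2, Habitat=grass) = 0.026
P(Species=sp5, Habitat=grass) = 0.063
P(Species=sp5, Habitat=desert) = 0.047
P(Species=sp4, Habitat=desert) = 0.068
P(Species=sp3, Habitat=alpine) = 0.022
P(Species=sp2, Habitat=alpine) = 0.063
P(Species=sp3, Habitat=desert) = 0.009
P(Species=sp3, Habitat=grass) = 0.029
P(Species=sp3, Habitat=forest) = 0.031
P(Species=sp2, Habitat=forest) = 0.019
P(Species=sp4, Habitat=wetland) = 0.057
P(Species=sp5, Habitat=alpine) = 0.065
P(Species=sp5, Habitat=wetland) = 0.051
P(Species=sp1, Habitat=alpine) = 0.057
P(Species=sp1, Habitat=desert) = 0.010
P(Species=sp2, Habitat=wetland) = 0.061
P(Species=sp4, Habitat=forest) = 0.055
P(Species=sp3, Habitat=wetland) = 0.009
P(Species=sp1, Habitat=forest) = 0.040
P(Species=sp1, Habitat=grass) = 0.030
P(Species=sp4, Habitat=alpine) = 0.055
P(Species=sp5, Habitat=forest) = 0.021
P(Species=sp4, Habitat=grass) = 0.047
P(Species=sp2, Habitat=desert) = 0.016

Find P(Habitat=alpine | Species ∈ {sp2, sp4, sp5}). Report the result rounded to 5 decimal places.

P(Species=sp2) = 0.019 + 0.026 + 0.061 + 0.016 + 0.063 = 0.185.
P(Species=sp4) = 0.055 + 0.047 + 0.057 + 0.068 + 0.055 = 0.282.
P(Species=sp5) = 0.021 + 0.063 + 0.051 + 0.047 + 0.065 = 0.247.
P(Species ∈ {sp2, sp4, sp5}) = 0.185 + 0.282 + 0.247 = 0.714; P(Habitat=alpine, Species ∈ {sp2, sp4, sp5}) = 0.063 + 0.055 + 0.065 = 0.183.
P(Habitat=alpine | Species ∈ {sp2, sp4, sp5}) = 0.183/0.714 = 0.25630.

0.25630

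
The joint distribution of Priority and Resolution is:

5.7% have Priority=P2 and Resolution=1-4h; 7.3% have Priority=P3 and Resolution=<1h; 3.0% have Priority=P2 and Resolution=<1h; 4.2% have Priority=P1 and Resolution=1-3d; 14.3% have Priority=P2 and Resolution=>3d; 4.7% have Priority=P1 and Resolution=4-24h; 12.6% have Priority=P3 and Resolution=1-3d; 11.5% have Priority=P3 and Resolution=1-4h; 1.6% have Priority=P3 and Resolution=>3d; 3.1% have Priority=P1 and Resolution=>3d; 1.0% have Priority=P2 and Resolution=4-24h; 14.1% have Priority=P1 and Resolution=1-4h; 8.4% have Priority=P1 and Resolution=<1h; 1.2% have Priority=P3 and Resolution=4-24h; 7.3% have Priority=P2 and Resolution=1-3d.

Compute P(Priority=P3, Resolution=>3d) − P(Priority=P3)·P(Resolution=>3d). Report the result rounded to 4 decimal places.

-0.0490

P(Priority=P3) = 0.073 + 0.115 + 0.012 + 0.126 + 0.016 = 0.342.
P(Resolution=>3d) = 0.031 + 0.143 + 0.016 = 0.190.
P(Priority=P3, Resolution=>3d) − P(Priority=P3)P(Resolution=>3d) = 0.016 − 0.342×0.190 = -0.0490.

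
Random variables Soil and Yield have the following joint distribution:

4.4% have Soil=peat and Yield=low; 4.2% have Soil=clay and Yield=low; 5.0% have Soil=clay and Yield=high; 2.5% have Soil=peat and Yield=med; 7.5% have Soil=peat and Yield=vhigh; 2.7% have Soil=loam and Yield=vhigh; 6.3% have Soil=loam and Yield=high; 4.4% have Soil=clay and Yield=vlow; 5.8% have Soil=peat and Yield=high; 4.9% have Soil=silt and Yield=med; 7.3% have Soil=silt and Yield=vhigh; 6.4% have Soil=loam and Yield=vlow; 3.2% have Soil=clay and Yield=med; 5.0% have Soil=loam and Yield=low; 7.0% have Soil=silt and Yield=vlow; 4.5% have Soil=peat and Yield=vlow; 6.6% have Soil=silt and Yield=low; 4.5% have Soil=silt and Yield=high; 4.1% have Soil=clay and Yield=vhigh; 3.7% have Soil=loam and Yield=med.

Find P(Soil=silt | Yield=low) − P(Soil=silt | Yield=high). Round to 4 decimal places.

0.1184

P(Yield=low) = 0.050 + 0.042 + 0.066 + 0.044 = 0.202; P(Soil=silt | Yield=low) = 0.066/0.202 = 0.32673.
P(Yield=high) = 0.063 + 0.050 + 0.045 + 0.058 = 0.216; P(Soil=silt | Yield=high) = 0.045/0.216 = 0.20833.
Difference = 0.1184.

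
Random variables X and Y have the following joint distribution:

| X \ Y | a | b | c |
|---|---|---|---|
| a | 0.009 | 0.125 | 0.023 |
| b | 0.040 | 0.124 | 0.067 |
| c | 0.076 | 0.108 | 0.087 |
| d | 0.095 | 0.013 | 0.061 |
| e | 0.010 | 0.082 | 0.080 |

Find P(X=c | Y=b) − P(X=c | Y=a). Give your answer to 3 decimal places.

-0.091

P(Y=b) = 0.125 + 0.124 + 0.108 + 0.013 + 0.082 = 0.452; P(X=c | Y=b) = 0.108/0.452 = 0.2389.
P(Y=a) = 0.009 + 0.040 + 0.076 + 0.095 + 0.010 = 0.230; P(X=c | Y=a) = 0.076/0.230 = 0.3304.
Difference = -0.091.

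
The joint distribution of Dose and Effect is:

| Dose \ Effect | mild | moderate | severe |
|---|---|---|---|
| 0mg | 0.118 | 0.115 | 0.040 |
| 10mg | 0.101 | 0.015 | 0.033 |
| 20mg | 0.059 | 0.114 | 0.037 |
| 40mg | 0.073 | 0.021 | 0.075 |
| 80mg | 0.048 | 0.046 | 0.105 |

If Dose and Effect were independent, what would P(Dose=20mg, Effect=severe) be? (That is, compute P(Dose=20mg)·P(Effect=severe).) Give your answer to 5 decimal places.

0.06090

P(Dose=20mg) = 0.059 + 0.114 + 0.037 = 0.210.
P(Effect=severe) = 0.040 + 0.033 + 0.037 + 0.075 + 0.105 = 0.290.
Product: 0.210 × 0.290 = 0.06090.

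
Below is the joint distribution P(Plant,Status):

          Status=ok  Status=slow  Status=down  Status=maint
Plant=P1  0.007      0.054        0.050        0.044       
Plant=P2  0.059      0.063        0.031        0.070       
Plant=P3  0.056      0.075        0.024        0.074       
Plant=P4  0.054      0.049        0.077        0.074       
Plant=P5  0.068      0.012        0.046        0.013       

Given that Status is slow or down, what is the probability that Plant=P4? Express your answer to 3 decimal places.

0.262

P(Status=slow) = 0.054 + 0.063 + 0.075 + 0.049 + 0.012 = 0.253.
P(Status=down) = 0.050 + 0.031 + 0.024 + 0.077 + 0.046 = 0.228.
P(Status ∈ {slow, down}) = 0.253 + 0.228 = 0.481; P(Plant=P4, Status ∈ {slow, down}) = 0.049 + 0.077 = 0.126.
P(Plant=P4 | Status ∈ {slow, down}) = 0.126/0.481 = 0.262.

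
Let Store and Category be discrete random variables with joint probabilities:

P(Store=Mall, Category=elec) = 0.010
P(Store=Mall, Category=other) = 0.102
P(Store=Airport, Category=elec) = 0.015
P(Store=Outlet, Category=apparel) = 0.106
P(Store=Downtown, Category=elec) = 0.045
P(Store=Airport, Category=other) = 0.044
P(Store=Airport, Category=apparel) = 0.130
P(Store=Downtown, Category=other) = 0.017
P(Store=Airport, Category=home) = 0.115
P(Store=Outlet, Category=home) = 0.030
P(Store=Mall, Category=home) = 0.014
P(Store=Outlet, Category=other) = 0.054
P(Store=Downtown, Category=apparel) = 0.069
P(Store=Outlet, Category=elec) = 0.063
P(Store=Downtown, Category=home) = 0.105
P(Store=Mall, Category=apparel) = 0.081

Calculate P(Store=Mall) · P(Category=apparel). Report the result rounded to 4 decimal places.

0.0799

P(Store=Mall) = 0.081 + 0.010 + 0.014 + 0.102 = 0.207.
P(Category=apparel) = 0.069 + 0.081 + 0.130 + 0.106 = 0.386.
Product: 0.207 × 0.386 = 0.0799.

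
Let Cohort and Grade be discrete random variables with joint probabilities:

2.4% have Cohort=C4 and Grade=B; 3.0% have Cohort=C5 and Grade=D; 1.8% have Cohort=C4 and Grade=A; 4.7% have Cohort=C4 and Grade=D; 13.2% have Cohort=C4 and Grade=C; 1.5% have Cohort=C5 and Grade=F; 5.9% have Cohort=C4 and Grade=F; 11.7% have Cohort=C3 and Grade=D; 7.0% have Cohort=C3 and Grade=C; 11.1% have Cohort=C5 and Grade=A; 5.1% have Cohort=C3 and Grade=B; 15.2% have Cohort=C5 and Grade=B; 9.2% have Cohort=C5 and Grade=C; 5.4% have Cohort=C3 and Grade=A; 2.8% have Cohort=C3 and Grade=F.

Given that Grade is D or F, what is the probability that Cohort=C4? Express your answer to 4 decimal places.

0.3581

P(Grade=D) = 0.117 + 0.047 + 0.030 = 0.194.
P(Grade=F) = 0.028 + 0.059 + 0.015 = 0.102.
P(Grade ∈ {D, F}) = 0.194 + 0.102 = 0.296; P(Cohort=C4, Grade ∈ {D, F}) = 0.047 + 0.059 = 0.106.
P(Cohort=C4 | Grade ∈ {D, F}) = 0.106/0.296 = 0.3581.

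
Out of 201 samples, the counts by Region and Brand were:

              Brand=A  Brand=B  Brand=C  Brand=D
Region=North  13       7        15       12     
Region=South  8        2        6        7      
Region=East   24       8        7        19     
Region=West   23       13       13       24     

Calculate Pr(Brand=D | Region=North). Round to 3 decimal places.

0.255

Total with Region=North: 13 + 7 + 15 + 12 = 47.
P(Brand=D | Region=North) = 12/47 = 0.255.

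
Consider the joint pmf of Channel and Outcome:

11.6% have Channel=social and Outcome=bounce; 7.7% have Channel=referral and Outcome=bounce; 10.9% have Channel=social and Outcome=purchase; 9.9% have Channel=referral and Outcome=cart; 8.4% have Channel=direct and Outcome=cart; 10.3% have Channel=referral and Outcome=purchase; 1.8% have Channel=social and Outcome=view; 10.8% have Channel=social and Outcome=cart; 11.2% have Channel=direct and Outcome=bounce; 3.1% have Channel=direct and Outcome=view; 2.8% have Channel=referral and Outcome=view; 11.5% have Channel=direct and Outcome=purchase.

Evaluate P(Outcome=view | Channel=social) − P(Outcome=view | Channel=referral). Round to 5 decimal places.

-0.03992

P(Channel=social) = 0.116 + 0.018 + 0.108 + 0.109 = 0.351; P(Outcome=view | Channel=social) = 0.018/0.351 = 0.051282.
P(Channel=referral) = 0.077 + 0.028 + 0.099 + 0.103 = 0.307; P(Outcome=view | Channel=referral) = 0.028/0.307 = 0.091205.
Difference = -0.03992.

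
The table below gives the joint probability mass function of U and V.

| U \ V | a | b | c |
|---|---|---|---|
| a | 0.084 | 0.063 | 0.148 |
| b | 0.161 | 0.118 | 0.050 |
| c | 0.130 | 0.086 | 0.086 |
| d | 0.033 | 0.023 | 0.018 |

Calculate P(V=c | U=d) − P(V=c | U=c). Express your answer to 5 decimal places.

-0.04152

P(U=d) = 0.033 + 0.023 + 0.018 = 0.074; P(V=c | U=d) = 0.018/0.074 = 0.243243.
P(U=c) = 0.130 + 0.086 + 0.086 = 0.302; P(V=c | U=c) = 0.086/0.302 = 0.284768.
Difference = -0.04152.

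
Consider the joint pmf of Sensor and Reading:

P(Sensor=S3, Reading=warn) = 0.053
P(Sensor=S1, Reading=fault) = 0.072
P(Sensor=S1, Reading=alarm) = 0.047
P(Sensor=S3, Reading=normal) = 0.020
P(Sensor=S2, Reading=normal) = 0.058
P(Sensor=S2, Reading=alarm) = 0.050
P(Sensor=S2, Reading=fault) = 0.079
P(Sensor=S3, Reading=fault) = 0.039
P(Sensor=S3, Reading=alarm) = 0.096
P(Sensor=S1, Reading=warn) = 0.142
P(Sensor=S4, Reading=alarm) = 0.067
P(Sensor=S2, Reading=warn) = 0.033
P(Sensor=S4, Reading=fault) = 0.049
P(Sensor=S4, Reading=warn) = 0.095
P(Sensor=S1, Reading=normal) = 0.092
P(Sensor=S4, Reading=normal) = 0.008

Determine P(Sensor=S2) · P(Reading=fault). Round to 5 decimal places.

P(Sensor=S2) = 0.058 + 0.033 + 0.050 + 0.079 = 0.220.
P(Reading=fault) = 0.072 + 0.079 + 0.039 + 0.049 = 0.239.
Product: 0.220 × 0.239 = 0.05258.

0.05258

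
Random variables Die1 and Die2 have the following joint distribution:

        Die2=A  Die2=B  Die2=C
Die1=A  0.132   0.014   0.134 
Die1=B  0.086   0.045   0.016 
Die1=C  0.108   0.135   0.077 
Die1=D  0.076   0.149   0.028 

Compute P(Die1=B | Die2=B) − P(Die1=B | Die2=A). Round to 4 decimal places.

-0.0827

P(Die2=B) = 0.014 + 0.045 + 0.135 + 0.149 = 0.343; P(Die1=B | Die2=B) = 0.045/0.343 = 0.13120.
P(Die2=A) = 0.132 + 0.086 + 0.108 + 0.076 = 0.402; P(Die1=B | Die2=A) = 0.086/0.402 = 0.21393.
Difference = -0.0827.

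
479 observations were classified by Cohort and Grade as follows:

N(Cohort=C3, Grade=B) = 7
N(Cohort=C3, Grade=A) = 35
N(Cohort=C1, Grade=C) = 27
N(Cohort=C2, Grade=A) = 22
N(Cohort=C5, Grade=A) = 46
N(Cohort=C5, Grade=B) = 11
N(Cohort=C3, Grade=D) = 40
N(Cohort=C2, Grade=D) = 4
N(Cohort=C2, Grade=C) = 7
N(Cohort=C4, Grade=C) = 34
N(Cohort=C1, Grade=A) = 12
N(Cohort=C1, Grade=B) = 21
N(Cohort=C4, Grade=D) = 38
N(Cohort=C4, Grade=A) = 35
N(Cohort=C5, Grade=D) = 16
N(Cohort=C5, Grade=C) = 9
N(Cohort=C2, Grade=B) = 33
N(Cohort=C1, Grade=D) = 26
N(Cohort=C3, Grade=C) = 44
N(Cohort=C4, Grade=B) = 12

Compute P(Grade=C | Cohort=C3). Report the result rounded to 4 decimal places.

0.3492

Total with Cohort=C3: 35 + 7 + 44 + 40 = 126.
P(Grade=C | Cohort=C3) = 44/126 = 0.3492.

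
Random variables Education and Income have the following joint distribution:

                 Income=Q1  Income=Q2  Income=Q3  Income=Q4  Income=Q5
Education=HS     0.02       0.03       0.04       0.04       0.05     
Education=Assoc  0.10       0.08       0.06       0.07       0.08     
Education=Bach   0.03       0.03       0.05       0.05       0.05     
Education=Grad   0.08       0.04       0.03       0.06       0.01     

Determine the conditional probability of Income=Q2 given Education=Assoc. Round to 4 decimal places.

0.2051

P(Education=Assoc) = 0.10 + 0.08 + 0.06 + 0.07 + 0.08 = 0.39.
P(Income=Q2 | Education=Assoc) = 0.08/0.39 = 0.2051.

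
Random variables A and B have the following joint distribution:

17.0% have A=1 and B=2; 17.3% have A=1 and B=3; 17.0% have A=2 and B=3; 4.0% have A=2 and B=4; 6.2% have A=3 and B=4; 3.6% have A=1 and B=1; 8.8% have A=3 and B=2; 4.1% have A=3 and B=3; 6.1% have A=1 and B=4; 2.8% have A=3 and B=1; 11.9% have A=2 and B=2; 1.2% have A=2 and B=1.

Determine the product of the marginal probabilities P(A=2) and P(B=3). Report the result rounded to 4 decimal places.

0.1309

P(A=2) = 0.012 + 0.119 + 0.170 + 0.040 = 0.341.
P(B=3) = 0.173 + 0.170 + 0.041 = 0.384.
Product: 0.341 × 0.384 = 0.1309.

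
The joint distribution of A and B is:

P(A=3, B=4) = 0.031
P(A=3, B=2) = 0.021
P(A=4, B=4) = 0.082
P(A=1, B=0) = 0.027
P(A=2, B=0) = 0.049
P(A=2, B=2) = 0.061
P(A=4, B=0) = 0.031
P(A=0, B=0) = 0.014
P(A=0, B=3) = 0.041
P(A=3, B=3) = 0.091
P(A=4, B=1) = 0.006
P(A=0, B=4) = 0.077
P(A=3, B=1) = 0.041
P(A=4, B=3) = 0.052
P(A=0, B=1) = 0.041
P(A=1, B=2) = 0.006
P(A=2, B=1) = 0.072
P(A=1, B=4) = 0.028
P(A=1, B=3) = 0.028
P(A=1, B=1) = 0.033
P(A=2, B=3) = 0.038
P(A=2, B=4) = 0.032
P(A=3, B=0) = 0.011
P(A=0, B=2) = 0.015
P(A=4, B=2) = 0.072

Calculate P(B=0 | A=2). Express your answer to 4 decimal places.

P(A=2) = 0.049 + 0.072 + 0.061 + 0.038 + 0.032 = 0.252.
P(B=0 | A=2) = 0.049/0.252 = 0.1944.

0.1944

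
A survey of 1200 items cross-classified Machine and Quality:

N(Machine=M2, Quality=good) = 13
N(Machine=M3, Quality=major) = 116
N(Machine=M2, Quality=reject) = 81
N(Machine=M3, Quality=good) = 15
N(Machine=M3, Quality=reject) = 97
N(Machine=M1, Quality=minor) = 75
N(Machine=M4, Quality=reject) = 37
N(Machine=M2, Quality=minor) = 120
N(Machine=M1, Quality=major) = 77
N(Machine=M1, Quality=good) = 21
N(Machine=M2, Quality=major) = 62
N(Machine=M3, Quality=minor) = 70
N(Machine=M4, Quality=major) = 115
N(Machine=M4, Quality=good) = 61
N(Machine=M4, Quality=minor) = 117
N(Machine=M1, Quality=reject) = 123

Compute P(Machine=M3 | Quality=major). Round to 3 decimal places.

0.314

Total with Quality=major: 77 + 62 + 116 + 115 = 370.
P(Machine=M3 | Quality=major) = 116/370 = 0.314.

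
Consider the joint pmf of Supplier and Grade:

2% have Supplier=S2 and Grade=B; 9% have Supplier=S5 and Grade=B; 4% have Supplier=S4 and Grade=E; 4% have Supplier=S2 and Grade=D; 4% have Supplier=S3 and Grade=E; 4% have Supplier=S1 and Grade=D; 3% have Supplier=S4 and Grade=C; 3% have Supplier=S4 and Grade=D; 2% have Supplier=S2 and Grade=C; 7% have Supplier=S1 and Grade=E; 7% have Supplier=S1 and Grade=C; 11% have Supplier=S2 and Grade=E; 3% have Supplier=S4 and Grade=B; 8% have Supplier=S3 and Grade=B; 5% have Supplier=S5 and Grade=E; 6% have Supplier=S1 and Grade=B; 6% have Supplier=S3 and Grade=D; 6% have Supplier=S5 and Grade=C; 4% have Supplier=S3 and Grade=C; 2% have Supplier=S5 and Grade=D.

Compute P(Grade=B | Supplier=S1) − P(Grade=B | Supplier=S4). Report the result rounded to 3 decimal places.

P(Supplier=S1) = 0.06 + 0.07 + 0.04 + 0.07 = 0.24; P(Grade=B | Supplier=S1) = 0.06/0.24 = 0.2500.
P(Supplier=S4) = 0.03 + 0.03 + 0.03 + 0.04 = 0.13; P(Grade=B | Supplier=S4) = 0.03/0.13 = 0.2308.
Difference = 0.019.

0.019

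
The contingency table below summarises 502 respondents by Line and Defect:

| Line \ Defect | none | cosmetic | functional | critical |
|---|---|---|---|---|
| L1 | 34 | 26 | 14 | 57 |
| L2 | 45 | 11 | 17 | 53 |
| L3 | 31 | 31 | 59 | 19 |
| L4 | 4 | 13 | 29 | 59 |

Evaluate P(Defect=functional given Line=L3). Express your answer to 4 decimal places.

Total with Line=L3: 31 + 31 + 59 + 19 = 140.
P(Defect=functional | Line=L3) = 59/140 = 0.4214.

0.4214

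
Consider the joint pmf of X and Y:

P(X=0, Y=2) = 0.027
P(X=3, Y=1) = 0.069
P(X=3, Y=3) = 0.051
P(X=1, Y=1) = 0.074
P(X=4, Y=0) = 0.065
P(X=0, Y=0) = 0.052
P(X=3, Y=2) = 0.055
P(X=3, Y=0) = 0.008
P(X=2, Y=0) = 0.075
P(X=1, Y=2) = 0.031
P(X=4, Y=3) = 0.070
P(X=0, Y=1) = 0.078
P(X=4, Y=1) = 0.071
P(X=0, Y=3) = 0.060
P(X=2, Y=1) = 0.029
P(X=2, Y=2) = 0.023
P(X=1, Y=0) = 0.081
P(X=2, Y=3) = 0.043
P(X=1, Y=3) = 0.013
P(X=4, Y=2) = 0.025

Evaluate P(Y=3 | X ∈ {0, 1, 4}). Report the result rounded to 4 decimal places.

0.2210

P(X=0) = 0.052 + 0.078 + 0.027 + 0.060 = 0.217.
P(X=1) = 0.081 + 0.074 + 0.031 + 0.013 = 0.199.
P(X=4) = 0.065 + 0.071 + 0.025 + 0.070 = 0.231.
P(X ∈ {0, 1, 4}) = 0.217 + 0.199 + 0.231 = 0.647; P(Y=3, X ∈ {0, 1, 4}) = 0.060 + 0.013 + 0.070 = 0.143.
P(Y=3 | X ∈ {0, 1, 4}) = 0.143/0.647 = 0.2210.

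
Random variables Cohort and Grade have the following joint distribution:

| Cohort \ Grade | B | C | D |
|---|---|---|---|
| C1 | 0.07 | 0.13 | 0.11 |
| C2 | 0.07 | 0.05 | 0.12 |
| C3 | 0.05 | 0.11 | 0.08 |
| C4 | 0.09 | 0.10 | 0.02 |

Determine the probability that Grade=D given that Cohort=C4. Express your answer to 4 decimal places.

0.0952

P(Cohort=C4) = 0.09 + 0.10 + 0.02 = 0.21.
P(Grade=D | Cohort=C4) = 0.02/0.21 = 0.0952.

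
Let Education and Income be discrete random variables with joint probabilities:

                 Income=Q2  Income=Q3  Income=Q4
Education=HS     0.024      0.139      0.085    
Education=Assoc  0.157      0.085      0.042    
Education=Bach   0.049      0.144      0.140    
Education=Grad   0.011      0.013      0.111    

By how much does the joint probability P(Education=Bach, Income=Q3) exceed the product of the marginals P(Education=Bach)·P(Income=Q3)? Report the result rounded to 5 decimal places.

0.01713

P(Education=Bach) = 0.049 + 0.144 + 0.140 = 0.333.
P(Income=Q3) = 0.139 + 0.085 + 0.144 + 0.013 = 0.381.
P(Education=Bach, Income=Q3) − P(Education=Bach)P(Income=Q3) = 0.144 − 0.333×0.381 = 0.01713.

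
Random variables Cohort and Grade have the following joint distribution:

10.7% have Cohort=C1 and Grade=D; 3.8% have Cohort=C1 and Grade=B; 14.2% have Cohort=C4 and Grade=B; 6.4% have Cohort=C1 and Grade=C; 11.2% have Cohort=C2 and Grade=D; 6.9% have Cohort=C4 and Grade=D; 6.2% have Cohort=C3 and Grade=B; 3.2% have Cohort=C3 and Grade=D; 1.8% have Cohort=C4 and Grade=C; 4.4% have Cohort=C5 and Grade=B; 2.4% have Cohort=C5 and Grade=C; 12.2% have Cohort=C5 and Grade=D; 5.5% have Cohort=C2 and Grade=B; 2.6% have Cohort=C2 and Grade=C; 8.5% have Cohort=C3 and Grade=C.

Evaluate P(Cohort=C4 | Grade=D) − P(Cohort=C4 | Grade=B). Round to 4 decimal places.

-0.2603

P(Grade=D) = 0.107 + 0.112 + 0.032 + 0.069 + 0.122 = 0.442; P(Cohort=C4 | Grade=D) = 0.069/0.442 = 0.15611.
P(Grade=B) = 0.038 + 0.055 + 0.062 + 0.142 + 0.044 = 0.341; P(Cohort=C4 | Grade=B) = 0.142/0.341 = 0.41642.
Difference = -0.2603.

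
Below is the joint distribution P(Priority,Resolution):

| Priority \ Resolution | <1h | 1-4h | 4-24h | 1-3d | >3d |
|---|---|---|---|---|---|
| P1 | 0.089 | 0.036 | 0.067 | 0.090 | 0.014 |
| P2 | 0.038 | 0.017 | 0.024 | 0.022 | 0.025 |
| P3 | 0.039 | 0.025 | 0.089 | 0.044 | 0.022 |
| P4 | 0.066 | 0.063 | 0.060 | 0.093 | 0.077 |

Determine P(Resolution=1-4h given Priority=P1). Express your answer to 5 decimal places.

0.12162

P(Priority=P1) = 0.089 + 0.036 + 0.067 + 0.090 + 0.014 = 0.296.
P(Resolution=1-4h | Priority=P1) = 0.036/0.296 = 0.12162.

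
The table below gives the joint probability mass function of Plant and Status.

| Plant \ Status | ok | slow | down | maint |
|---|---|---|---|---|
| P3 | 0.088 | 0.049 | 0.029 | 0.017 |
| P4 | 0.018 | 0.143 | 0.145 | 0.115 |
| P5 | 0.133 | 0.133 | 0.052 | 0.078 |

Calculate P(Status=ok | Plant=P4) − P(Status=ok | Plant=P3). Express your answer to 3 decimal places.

-0.438

P(Plant=P4) = 0.018 + 0.143 + 0.145 + 0.115 = 0.421; P(Status=ok | Plant=P4) = 0.018/0.421 = 0.0428.
P(Plant=P3) = 0.088 + 0.049 + 0.029 + 0.017 = 0.183; P(Status=ok | Plant=P3) = 0.088/0.183 = 0.4809.
Difference = -0.438.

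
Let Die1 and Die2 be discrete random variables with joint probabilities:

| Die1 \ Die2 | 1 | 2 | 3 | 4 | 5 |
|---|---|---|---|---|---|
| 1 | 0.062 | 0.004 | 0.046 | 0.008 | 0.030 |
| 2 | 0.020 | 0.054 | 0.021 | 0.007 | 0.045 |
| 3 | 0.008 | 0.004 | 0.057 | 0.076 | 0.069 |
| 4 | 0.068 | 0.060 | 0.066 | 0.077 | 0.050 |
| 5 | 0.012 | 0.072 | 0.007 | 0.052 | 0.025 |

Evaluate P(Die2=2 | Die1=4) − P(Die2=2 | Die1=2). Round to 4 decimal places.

P(Die1=4) = 0.068 + 0.060 + 0.066 + 0.077 + 0.050 = 0.321; P(Die2=2 | Die1=4) = 0.060/0.321 = 0.18692.
P(Die1=2) = 0.020 + 0.054 + 0.021 + 0.007 + 0.045 = 0.147; P(Die2=2 | Die1=2) = 0.054/0.147 = 0.36735.
Difference = -0.1804.

-0.1804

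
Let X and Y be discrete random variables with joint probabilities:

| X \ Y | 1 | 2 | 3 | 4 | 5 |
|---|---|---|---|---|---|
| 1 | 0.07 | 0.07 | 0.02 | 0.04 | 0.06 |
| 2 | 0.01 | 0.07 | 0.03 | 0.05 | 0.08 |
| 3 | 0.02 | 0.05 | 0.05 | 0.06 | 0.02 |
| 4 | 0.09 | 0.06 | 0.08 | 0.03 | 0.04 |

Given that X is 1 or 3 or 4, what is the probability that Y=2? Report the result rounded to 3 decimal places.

0.237

P(X=1) = 0.07 + 0.07 + 0.02 + 0.04 + 0.06 = 0.26.
P(X=3) = 0.02 + 0.05 + 0.05 + 0.06 + 0.02 = 0.20.
P(X=4) = 0.09 + 0.06 + 0.08 + 0.03 + 0.04 = 0.30.
P(X ∈ {1, 3, 4}) = 0.26 + 0.20 + 0.30 = 0.76; P(Y=2, X ∈ {1, 3, 4}) = 0.07 + 0.05 + 0.06 = 0.18.
P(Y=2 | X ∈ {1, 3, 4}) = 0.18/0.76 = 0.237.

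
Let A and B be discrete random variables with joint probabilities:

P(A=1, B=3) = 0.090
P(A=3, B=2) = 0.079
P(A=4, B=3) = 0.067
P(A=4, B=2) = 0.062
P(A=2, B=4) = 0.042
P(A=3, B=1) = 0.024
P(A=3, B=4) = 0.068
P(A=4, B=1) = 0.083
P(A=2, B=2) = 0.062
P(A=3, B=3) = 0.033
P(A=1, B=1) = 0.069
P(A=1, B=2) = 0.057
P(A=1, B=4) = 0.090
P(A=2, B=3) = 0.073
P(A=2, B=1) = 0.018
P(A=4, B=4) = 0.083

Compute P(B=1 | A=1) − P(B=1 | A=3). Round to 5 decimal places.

0.10784

P(A=1) = 0.069 + 0.057 + 0.090 + 0.090 = 0.306; P(B=1 | A=1) = 0.069/0.306 = 0.225490.
P(A=3) = 0.024 + 0.079 + 0.033 + 0.068 = 0.204; P(B=1 | A=3) = 0.024/0.204 = 0.117647.
Difference = 0.10784.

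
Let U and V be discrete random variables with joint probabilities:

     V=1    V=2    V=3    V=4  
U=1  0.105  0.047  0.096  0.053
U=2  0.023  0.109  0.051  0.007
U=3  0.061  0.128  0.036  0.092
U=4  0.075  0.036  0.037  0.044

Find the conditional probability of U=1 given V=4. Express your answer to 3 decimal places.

0.270

P(V=4) = 0.053 + 0.007 + 0.092 + 0.044 = 0.196.
P(U=1 | V=4) = 0.053/0.196 = 0.270.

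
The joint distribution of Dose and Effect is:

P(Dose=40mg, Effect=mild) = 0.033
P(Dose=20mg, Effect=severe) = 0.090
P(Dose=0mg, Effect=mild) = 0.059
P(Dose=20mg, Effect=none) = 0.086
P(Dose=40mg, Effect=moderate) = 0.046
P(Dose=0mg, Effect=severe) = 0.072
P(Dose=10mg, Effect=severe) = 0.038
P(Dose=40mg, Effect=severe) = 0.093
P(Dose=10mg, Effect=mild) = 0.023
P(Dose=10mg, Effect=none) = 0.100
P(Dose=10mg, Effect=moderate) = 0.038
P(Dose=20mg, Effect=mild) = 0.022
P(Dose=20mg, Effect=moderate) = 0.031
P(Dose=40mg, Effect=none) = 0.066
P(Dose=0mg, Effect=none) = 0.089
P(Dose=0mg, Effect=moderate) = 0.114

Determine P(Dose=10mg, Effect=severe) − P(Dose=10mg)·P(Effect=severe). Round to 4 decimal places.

-0.0203

P(Dose=10mg) = 0.100 + 0.023 + 0.038 + 0.038 = 0.199.
P(Effect=severe) = 0.072 + 0.038 + 0.090 + 0.093 = 0.293.
P(Dose=10mg, Effect=severe) − P(Dose=10mg)P(Effect=severe) = 0.038 − 0.199×0.293 = -0.0203.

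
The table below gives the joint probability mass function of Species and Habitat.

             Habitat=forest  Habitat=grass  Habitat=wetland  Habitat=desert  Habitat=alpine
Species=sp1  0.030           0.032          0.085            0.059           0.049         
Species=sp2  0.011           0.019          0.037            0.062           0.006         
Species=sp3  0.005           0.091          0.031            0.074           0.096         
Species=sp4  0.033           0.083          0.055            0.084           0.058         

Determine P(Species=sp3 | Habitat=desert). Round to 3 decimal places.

0.265

P(Habitat=desert) = 0.059 + 0.062 + 0.074 + 0.084 = 0.279.
P(Species=sp3 | Habitat=desert) = 0.074/0.279 = 0.265.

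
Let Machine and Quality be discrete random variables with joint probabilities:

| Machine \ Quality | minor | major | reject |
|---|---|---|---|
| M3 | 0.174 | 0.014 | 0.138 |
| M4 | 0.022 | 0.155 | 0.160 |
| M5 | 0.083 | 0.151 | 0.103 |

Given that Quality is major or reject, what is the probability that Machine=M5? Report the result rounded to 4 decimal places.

0.3523

P(Quality=major) = 0.014 + 0.155 + 0.151 = 0.320.
P(Quality=reject) = 0.138 + 0.160 + 0.103 = 0.401.
P(Quality ∈ {major, reject}) = 0.320 + 0.401 = 0.721; P(Machine=M5, Quality ∈ {major, reject}) = 0.151 + 0.103 = 0.254.
P(Machine=M5 | Quality ∈ {major, reject}) = 0.254/0.721 = 0.3523.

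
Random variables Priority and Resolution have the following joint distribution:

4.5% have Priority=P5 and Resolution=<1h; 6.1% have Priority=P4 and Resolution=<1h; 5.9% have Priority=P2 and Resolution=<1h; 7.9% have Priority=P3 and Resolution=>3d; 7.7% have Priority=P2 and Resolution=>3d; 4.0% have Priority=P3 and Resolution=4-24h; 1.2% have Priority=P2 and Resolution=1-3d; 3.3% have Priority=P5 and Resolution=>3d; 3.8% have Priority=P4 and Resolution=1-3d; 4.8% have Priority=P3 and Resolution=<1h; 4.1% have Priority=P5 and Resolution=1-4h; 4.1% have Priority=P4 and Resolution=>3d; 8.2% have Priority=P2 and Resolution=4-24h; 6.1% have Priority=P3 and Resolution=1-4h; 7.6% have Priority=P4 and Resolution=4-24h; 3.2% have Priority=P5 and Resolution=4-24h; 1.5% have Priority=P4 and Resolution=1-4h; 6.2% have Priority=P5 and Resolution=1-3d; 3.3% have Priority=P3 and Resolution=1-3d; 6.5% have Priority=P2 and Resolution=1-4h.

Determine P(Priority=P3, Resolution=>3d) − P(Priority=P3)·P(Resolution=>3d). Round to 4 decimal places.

0.0190

P(Priority=P3) = 0.048 + 0.061 + 0.040 + 0.033 + 0.079 = 0.261.
P(Resolution=>3d) = 0.077 + 0.079 + 0.041 + 0.033 = 0.230.
P(Priority=P3, Resolution=>3d) − P(Priority=P3)P(Resolution=>3d) = 0.079 − 0.261×0.230 = 0.0190.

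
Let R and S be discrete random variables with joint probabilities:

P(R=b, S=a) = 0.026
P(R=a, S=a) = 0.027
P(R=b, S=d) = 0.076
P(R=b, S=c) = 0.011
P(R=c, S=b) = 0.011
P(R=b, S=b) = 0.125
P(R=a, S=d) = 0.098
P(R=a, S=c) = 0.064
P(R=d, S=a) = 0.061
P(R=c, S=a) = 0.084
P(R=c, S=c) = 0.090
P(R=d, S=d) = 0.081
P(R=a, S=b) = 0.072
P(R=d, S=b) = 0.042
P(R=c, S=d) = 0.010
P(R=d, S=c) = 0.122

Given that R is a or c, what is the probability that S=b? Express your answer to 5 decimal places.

P(R=a) = 0.027 + 0.072 + 0.064 + 0.098 = 0.261.
P(R=c) = 0.084 + 0.011 + 0.090 + 0.010 = 0.195.
P(R ∈ {a, c}) = 0.261 + 0.195 = 0.456; P(S=b, R ∈ {a, c}) = 0.072 + 0.011 = 0.083.
P(S=b | R ∈ {a, c}) = 0.083/0.456 = 0.18202.

0.18202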